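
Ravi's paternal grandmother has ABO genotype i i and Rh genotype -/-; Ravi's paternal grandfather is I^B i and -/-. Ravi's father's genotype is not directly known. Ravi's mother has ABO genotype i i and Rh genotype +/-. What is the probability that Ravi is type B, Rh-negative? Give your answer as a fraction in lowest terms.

Ravi's father's ABO genotype from i i × I^B i: 1/2 I^B i, 1/2 i i.
Crossing each possibility with the mother i i and summing P(type B): 1/2·1/2 + 1/2·0 = 1/4.
Similarly for Rh via the father's Rh distribution: P(Rh-) = 1/2.
Independent loci: 1/4 × 1/2 = 1/8.

1/8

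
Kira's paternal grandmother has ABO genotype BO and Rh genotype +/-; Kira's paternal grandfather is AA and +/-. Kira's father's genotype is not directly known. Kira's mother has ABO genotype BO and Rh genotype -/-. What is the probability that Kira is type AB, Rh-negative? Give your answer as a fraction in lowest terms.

1/8

Kira's father's ABO genotype from BO × AA: 1/2 AB, 1/2 AO.
Crossing each possibility with the mother BO and summing P(type AB): 1/2·1/4 + 1/2·1/4 = 1/4.
Similarly for Rh via the father's Rh distribution: P(Rh-) = 1/2.
Independent loci: 1/4 × 1/2 = 1/8.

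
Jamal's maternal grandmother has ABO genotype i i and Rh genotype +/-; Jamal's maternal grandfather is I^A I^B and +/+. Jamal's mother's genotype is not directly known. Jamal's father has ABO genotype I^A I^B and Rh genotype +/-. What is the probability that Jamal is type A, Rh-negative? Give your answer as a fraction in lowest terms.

3/64

Jamal's mother's ABO genotype from i i × I^A I^B: 1/2 I^A i, 1/2 I^B i.
Crossing each possibility with the father I^A I^B and summing P(type A): 1/2·1/2 + 1/2·1/4 = 3/8.
Similarly for Rh via the mother's Rh distribution: P(Rh-) = 1/8.
Independent loci: 3/8 × 1/8 = 3/64.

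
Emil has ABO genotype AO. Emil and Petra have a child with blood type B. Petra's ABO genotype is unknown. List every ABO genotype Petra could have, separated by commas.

AB, BB, BO

For each candidate genotype of Petra, check whether crossing it with AO can produce every observed child phenotype.
  AA → possible child types {A} ✗
  AB → possible child types {A, B, AB} ✓
  AO → possible child types {O, A} ✗
  BB → possible child types {B, AB} ✓
  BO → possible child types {O, A, B, AB} ✓
  OO → possible child types {O, A} ✗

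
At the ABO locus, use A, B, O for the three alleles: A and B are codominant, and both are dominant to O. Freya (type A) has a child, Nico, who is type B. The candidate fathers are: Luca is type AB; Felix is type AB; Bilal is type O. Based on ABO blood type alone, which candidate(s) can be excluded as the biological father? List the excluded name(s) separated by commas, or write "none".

Bilal

A candidate is excluded only if no genotype consistent with his phenotype could produce a type B child with a type A mother.
Bilal (type O): no genotype consistent with that phenotype can produce a type-B child with a type-A mother.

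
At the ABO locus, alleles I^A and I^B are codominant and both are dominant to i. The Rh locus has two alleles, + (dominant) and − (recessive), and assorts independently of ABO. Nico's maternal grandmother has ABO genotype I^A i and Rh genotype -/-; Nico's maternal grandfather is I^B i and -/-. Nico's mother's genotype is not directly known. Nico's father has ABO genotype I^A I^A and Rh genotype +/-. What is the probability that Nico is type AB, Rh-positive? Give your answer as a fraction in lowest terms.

Nico's mother's ABO genotype from I^A i × I^B i: 1/4 I^A I^B, 1/4 I^A i, 1/4 I^B i, 1/4 i i.
Crossing each possibility with the father I^A I^A and summing P(type AB): 1/4·1/2 + 1/4·0 + 1/4·1/2 + 1/4·0 = 1/4.
Similarly for Rh via the mother's Rh distribution: P(Rh+) = 1/2.
Independent loci: 1/4 × 1/2 = 1/8.

1/8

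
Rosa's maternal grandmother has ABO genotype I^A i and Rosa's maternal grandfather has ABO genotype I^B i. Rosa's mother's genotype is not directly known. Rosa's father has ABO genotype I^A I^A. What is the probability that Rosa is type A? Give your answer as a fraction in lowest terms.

Rosa's mother's ABO genotype from I^A i × I^B i: 1/4 I^A I^B, 1/4 I^A i, 1/4 I^B i, 1/4 i i.
Crossing each possibility with the father I^A I^A and summing P(type A): 1/4·1/2 + 1/4·1 + 1/4·1/2 + 1/4·1 = 3/4.

3/4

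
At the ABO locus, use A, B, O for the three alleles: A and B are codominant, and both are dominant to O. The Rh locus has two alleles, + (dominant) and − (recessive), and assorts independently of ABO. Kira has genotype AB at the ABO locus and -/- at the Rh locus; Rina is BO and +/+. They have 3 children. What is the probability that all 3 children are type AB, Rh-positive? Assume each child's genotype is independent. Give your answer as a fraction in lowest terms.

1/64

ABO cross AB × BO → 1/4 A, 1/2 B, 1/4 AB.
Rh cross -/- × +/+ → 1 Rh+; so P(type AB, Rh-positive) = 1/4 × 1 = 1/4 per child.
All 3 independent: (1/4)^3 = 1/64.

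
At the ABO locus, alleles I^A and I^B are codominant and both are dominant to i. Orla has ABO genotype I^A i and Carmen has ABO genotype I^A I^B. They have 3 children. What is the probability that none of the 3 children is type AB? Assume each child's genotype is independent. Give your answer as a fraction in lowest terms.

ABO cross I^A i × I^A I^B → 1/2 A, 1/4 B, 1/4 AB.
So P(type AB) = 1/4 per child.
P(not type AB) = 3/4 for one child; (3/4)^3 = 27/64.

27/64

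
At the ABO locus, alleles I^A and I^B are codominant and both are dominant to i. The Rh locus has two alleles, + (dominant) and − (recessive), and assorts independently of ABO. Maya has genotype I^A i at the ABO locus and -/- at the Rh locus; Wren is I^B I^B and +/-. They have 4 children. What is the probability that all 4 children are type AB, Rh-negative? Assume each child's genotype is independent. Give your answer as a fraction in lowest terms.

1/256

ABO cross I^A i × I^B I^B → 1/2 B, 1/2 AB.
Rh cross -/- × +/- → 1/2 Rh+, 1/2 Rh-; so P(type AB, Rh-negative) = 1/2 × 1/2 = 1/4 per child.
All 4 independent: (1/4)^4 = 1/256.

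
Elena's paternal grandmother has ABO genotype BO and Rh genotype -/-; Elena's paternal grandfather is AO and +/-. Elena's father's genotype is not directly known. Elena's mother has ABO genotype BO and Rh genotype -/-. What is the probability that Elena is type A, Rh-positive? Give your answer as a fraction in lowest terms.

Elena's father's ABO genotype from BO × AO: 1/4 AB, 1/4 AO, 1/4 BO, 1/4 OO.
Crossing each possibility with the mother BO and summing P(type A): 1/4·1/4 + 1/4·1/4 + 1/4·0 + 1/4·0 = 1/8.
Similarly for Rh via the father's Rh distribution: P(Rh+) = 1/4.
Independent loci: 1/8 × 1/4 = 1/32.

1/32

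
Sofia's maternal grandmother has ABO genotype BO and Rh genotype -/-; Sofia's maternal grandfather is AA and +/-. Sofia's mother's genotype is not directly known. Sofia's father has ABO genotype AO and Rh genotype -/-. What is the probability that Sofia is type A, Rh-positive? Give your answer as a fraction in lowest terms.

5/32

Sofia's mother's ABO genotype from BO × AA: 1/2 AB, 1/2 AO.
Crossing each possibility with the father AO and summing P(type A): 1/2·1/2 + 1/2·3/4 = 5/8.
Similarly for Rh via the mother's Rh distribution: P(Rh+) = 1/4.
Independent loci: 5/8 × 1/4 = 5/32.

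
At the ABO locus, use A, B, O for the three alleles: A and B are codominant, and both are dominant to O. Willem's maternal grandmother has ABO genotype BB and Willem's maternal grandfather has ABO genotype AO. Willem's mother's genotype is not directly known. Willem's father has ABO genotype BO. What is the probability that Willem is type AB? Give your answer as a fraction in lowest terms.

Willem's mother's ABO genotype from BB × AO: 1/2 AB, 1/2 BO.
Crossing each possibility with the father BO and summing P(type AB): 1/2·1/4 + 1/2·0 = 1/8.

1/8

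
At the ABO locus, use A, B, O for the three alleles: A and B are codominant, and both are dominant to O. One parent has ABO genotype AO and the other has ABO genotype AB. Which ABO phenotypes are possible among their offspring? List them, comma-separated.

A, B, AB

Gametes from AO × AB give offspring ABO genotypes AA, AB, AO, BO, i.e. phenotypes A, B, AB.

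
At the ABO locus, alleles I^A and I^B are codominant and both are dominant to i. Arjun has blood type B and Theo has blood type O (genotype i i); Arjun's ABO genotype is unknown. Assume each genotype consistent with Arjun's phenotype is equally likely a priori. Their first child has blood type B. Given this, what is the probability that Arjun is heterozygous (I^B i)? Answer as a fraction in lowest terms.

1/3

Possible genotypes: Arjun ∈ {I^B I^B, I^B i}; Theo ∈ {i i}.
Weight each parental genotype pair by prior × P(type-B child):
  I^B I^B × i i: posterior weight 2/3.
  I^B i × i i: posterior weight 1/3.
Sum the posterior weight over pairs where Arjun is I^B i: 1/3.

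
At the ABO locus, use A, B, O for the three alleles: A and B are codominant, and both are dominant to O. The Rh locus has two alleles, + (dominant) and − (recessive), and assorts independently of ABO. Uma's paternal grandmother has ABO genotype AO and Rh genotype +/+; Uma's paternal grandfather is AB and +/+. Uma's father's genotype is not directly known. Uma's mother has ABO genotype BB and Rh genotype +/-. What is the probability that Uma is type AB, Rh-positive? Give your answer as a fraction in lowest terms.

Uma's father's ABO genotype from AO × AB: 1/4 AA, 1/4 AB, 1/4 AO, 1/4 BO.
Crossing each possibility with the mother BB and summing P(type AB): 1/4·1 + 1/4·1/2 + 1/4·1/2 + 1/4·0 = 1/2.
Similarly for Rh via the father's Rh distribution: P(Rh+) = 1.
Independent loci: 1/2 × 1 = 1/2.

1/2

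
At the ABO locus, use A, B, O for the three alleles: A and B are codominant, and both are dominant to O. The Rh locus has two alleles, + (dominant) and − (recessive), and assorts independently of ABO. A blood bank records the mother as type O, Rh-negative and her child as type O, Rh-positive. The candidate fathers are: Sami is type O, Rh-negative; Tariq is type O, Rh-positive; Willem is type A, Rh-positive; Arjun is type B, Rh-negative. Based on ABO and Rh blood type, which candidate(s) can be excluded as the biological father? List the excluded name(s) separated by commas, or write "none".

Sami, Arjun

A candidate is excluded only if no genotype consistent with his phenotype could produce a type O, Rh-positive child with a type O, Rh-negative mother.
Sami (type O, Rh-): no genotype consistent with that phenotype can produce a type-O Rh+ child with a type-O mother.
Arjun (type B, Rh-): no genotype consistent with that phenotype can produce a type-O Rh+ child with a type-O mother.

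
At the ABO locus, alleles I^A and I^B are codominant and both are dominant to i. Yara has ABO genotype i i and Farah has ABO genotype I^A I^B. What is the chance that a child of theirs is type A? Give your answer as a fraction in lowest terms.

ABO cross i i × I^A I^B → offspring phenotypes: 1/2 A, 1/2 B.
So P(type A) = 1/2.

1/2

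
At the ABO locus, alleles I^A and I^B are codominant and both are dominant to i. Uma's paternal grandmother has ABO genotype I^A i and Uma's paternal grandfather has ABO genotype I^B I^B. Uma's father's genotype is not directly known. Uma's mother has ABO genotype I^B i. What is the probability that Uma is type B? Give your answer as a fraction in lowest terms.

Uma's father's ABO genotype from I^A i × I^B I^B: 1/2 I^A I^B, 1/2 I^B i.
Crossing each possibility with the mother I^B i and summing P(type B): 1/2·1/2 + 1/2·3/4 = 5/8.

5/8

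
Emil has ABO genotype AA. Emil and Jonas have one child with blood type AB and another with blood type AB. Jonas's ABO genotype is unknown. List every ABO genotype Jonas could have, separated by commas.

For each candidate genotype of Jonas, check whether crossing it with AA can produce every observed child phenotype.
  AA → possible child types {A} ✗
  AB → possible child types {A, AB} ✓
  AO → possible child types {A} ✗
  BB → possible child types {AB} ✓
  BO → possible child types {A, AB} ✓
  OO → possible child types {A} ✗

AB, BB, BO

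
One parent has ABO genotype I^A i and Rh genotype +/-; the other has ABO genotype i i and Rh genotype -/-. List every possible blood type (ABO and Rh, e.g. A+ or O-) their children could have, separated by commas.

Gametes from I^A i × i i give offspring ABO genotypes I^A i, i i, i.e. phenotypes O, A.
Rh cross +/- × -/- → phenotypes Rh+, Rh-.
Combining independently: O+, O-, A+, A-.

O+, O-, A+, A-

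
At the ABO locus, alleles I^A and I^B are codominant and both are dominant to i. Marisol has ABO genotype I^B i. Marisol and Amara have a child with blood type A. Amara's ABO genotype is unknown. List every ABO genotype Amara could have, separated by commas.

For each candidate genotype of Amara, check whether crossing it with I^B i can produce every observed child phenotype.
  I^A I^A → possible child types {A, AB} ✓
  I^A I^B → possible child types {A, B, AB} ✓
  I^A i → possible child types {O, A, B, AB} ✓
  I^B I^B → possible child types {B} ✗
  I^B i → possible child types {O, B} ✗
  i i → possible child types {O, B} ✗

I^A I^A, I^A I^B, I^A i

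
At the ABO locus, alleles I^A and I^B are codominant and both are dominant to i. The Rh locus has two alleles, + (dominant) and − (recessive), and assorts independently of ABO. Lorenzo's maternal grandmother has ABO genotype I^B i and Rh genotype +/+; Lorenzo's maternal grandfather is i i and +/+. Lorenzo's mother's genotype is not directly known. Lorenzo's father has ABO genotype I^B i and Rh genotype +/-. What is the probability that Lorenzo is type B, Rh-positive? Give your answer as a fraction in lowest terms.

Lorenzo's mother's ABO genotype from I^B i × i i: 1/2 I^B i, 1/2 i i.
Crossing each possibility with the father I^B i and summing P(type B): 1/2·3/4 + 1/2·1/2 = 5/8.
Similarly for Rh via the mother's Rh distribution: P(Rh+) = 1.
Independent loci: 5/8 × 1 = 5/8.

5/8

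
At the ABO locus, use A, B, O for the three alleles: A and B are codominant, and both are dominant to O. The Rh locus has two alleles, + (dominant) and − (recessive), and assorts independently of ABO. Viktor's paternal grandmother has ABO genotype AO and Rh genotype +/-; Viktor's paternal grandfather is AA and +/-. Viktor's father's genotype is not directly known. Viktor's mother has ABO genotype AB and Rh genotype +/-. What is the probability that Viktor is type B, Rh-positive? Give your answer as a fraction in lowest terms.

Viktor's father's ABO genotype from AO × AA: 1/2 AA, 1/2 AO.
Crossing each possibility with the mother AB and summing P(type B): 1/2·0 + 1/2·1/4 = 1/8.
Similarly for Rh via the father's Rh distribution: P(Rh+) = 3/4.
Independent loci: 1/8 × 3/4 = 3/32.

3/32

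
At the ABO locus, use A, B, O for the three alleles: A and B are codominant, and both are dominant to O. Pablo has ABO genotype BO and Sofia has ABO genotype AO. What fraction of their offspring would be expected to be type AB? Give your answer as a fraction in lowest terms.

ABO cross BO × AO → offspring phenotypes: 1/4 O, 1/4 A, 1/4 B, 1/4 AB.
So P(type AB) = 1/4.

1/4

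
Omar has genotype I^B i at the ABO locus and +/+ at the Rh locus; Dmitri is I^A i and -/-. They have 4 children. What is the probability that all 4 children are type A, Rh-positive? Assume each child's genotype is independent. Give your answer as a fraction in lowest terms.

ABO cross I^B i × I^A i → 1/4 O, 1/4 A, 1/4 B, 1/4 AB.
Rh cross +/+ × -/- → 1 Rh+; so P(type A, Rh-positive) = 1/4 × 1 = 1/4 per child.
All 4 independent: (1/4)^4 = 1/256.

1/256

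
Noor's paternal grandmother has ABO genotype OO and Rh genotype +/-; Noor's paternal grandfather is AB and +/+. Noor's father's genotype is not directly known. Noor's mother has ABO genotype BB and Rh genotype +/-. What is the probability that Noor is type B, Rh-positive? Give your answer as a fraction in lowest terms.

Noor's father's ABO genotype from OO × AB: 1/2 AO, 1/2 BO.
Crossing each possibility with the mother BB and summing P(type B): 1/2·1/2 + 1/2·1 = 3/4.
Similarly for Rh via the father's Rh distribution: P(Rh+) = 7/8.
Independent loci: 3/4 × 7/8 = 21/32.

21/32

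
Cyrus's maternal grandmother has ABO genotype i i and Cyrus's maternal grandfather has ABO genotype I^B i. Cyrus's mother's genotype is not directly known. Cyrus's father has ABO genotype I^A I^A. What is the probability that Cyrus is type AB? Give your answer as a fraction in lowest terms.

Cyrus's mother's ABO genotype from i i × I^B i: 1/2 I^B i, 1/2 i i.
Crossing each possibility with the father I^A I^A and summing P(type AB): 1/2·1/2 + 1/2·0 = 1/4.

1/4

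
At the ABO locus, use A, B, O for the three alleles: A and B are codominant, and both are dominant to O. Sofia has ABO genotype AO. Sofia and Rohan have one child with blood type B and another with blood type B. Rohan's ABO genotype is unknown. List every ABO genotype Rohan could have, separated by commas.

For each candidate genotype of Rohan, check whether crossing it with AO can produce every observed child phenotype.
  AA → possible child types {A} ✗
  AB → possible child types {A, B, AB} ✓
  AO → possible child types {O, A} ✗
  BB → possible child types {B, AB} ✓
  BO → possible child types {O, A, B, AB} ✓
  OO → possible child types {O, A} ✗

AB, BB, BO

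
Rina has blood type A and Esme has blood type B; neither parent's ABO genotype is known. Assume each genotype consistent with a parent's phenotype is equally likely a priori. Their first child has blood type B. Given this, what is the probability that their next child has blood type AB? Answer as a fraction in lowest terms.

5/12

Possible genotypes: Rina ∈ {I^A I^A, I^A i}; Esme ∈ {I^B I^B, I^B i}.
Weight each parental genotype pair by prior × P(type-B child):
  I^A i × I^B I^B: posterior weight 2/3; P(next child type AB) = 1/2.
  I^A i × I^B i: posterior weight 1/3; P(next child type AB) = 1/4.
Weighted sum = 5/12.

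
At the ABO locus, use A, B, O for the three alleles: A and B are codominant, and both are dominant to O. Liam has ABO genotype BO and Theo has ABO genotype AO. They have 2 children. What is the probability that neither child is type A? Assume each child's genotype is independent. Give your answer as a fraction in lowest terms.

ABO cross BO × AO → 1/4 O, 1/4 A, 1/4 B, 1/4 AB.
So P(type A) = 1/4 per child.
P(not type A) = 3/4 for one child; (3/4)^2 = 9/16.

9/16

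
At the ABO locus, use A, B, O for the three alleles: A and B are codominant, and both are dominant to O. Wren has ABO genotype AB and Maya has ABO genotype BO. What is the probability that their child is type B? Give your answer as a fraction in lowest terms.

ABO cross AB × BO → offspring phenotypes: 1/4 A, 1/2 B, 1/4 AB.
So P(type B) = 1/2.

1/2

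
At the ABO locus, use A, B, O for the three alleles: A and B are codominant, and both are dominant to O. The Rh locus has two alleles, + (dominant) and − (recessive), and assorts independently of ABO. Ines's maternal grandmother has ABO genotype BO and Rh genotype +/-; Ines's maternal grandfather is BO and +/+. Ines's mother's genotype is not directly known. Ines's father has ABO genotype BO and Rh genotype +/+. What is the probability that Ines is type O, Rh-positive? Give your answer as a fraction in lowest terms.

Ines's mother's ABO genotype from BO × BO: 1/4 BB, 1/2 BO, 1/4 OO.
Crossing each possibility with the father BO and summing P(type O): 1/4·0 + 1/2·1/4 + 1/4·1/2 = 1/4.
Similarly for Rh via the mother's Rh distribution: P(Rh+) = 1.
Independent loci: 1/4 × 1 = 1/4.

1/4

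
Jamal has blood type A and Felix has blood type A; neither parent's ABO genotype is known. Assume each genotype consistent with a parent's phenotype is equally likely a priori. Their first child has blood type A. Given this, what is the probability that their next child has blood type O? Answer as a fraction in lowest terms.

1/20

Possible genotypes: Jamal ∈ {AA, AO}; Felix ∈ {AA, AO}.
Weight each parental genotype pair by prior × P(type-A child):
  AA × AA: posterior weight 4/15; P(next child type O) = 0.
  AA × AO: posterior weight 4/15; P(next child type O) = 0.
  AO × AA: posterior weight 4/15; P(next child type O) = 0.
  AO × AO: posterior weight 1/5; P(next child type O) = 1/4.
Weighted sum = 1/20.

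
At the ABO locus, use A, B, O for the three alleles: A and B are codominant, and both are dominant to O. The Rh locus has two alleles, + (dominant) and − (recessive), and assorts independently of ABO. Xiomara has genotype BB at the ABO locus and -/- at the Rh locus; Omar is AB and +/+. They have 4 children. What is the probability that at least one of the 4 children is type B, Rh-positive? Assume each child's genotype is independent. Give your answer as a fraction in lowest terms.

ABO cross BB × AB → 1/2 B, 1/2 AB.
Rh cross -/- × +/+ → 1 Rh+; so P(type B, Rh-positive) = 1/2 × 1 = 1/2 per child.
P(none) = (1/2)^4 = 1/16; P(at least one) = 1 − 1/16 = 15/16.

15/16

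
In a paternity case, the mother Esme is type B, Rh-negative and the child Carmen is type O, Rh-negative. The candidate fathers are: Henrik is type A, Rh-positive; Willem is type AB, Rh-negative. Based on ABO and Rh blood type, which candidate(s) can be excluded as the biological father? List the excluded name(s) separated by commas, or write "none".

A candidate is excluded only if no genotype consistent with his phenotype could produce a type O, Rh-negative child with a type B, Rh-negative mother.
Willem (type AB, Rh-): no genotype consistent with that phenotype can produce a type-O Rh- child with a type-B mother.

Willem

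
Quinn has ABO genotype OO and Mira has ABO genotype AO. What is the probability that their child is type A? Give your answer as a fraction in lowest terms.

ABO cross OO × AO → offspring phenotypes: 1/2 O, 1/2 A.
So P(type A) = 1/2.

1/2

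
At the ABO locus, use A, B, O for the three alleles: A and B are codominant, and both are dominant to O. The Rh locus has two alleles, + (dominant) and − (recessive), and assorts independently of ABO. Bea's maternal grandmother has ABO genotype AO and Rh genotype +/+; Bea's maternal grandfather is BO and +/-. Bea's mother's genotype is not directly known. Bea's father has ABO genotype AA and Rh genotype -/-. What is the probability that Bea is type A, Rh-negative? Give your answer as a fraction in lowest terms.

Bea's mother's ABO genotype from AO × BO: 1/4 AB, 1/4 AO, 1/4 BO, 1/4 OO.
Crossing each possibility with the father AA and summing P(type A): 1/4·1/2 + 1/4·1 + 1/4·1/2 + 1/4·1 = 3/4.
Similarly for Rh via the mother's Rh distribution: P(Rh-) = 1/4.
Independent loci: 3/4 × 1/4 = 3/16.

3/16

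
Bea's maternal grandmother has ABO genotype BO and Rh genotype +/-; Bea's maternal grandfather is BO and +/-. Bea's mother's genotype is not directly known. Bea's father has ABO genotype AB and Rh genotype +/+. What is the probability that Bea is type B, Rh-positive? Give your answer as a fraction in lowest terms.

1/2

Bea's mother's ABO genotype from BO × BO: 1/4 BB, 1/2 BO, 1/4 OO.
Crossing each possibility with the father AB and summing P(type B): 1/4·1/2 + 1/2·1/2 + 1/4·1/2 = 1/2.
Similarly for Rh via the mother's Rh distribution: P(Rh+) = 1.
Independent loci: 1/2 × 1 = 1/2.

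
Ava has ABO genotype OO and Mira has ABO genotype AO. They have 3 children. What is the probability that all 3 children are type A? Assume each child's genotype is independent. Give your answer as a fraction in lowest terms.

ABO cross OO × AO → 1/2 O, 1/2 A.
So P(type A) = 1/2 per child.
All 3 independent: (1/2)^3 = 1/8.

1/8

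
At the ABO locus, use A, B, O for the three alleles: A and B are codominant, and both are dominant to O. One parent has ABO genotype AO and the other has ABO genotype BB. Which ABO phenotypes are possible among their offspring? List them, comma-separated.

Gametes from AO × BB give offspring ABO genotypes AB, BO, i.e. phenotypes B, AB.

B, AB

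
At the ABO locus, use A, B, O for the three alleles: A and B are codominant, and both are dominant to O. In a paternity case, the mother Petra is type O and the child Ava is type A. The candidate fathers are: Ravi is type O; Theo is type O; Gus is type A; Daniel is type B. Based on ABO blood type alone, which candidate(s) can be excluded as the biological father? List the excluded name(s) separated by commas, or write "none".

A candidate is excluded only if no genotype consistent with his phenotype could produce a type A child with a type O mother.
Ravi (type O): no genotype consistent with that phenotype can produce a type-A child with a type-O mother.
Theo (type O): no genotype consistent with that phenotype can produce a type-A child with a type-O mother.
Daniel (type B): no genotype consistent with that phenotype can produce a type-A child with a type-O mother.

Ravi, Theo, Daniel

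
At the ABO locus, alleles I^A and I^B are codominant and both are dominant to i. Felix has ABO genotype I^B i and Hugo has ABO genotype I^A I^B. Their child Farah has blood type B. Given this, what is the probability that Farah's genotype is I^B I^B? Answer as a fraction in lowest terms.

1/2

Cross I^B i × I^A I^B → 1/4 I^A I^B, 1/4 I^A i, 1/4 I^B I^B, 1/4 I^B i.
Type-B genotypes among offspring: I^B I^B (1/4), I^B i (1/4); total 1/2.
P(I^B I^B | type B) = (1/4) / (1/2) = 1/2.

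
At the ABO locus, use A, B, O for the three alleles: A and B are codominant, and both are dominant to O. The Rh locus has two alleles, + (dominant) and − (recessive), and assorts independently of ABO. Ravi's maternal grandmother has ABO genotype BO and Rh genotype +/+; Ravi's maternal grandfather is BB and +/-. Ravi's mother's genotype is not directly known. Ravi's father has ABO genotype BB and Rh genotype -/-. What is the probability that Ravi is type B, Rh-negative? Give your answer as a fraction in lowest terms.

Ravi's mother's ABO genotype from BO × BB: 1/2 BB, 1/2 BO.
Crossing each possibility with the father BB and summing P(type B): 1/2·1 + 1/2·1 = 1.
Similarly for Rh via the mother's Rh distribution: P(Rh-) = 1/4.
Independent loci: 1 × 1/4 = 1/4.

1/4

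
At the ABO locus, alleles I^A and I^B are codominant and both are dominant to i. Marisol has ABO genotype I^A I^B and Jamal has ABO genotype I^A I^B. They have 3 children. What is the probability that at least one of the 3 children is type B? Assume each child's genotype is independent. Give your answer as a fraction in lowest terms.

ABO cross I^A I^B × I^A I^B → 1/4 A, 1/4 B, 1/2 AB.
So P(type B) = 1/4 per child.
P(none) = (3/4)^3 = 27/64; P(at least one) = 1 − 27/64 = 37/64.

37/64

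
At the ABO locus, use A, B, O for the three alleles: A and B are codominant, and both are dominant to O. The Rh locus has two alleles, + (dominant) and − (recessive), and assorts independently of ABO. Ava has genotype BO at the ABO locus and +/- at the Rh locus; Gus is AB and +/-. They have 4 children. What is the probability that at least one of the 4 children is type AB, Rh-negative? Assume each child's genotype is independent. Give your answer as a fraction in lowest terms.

14911/65536

ABO cross BO × AB → 1/4 A, 1/2 B, 1/4 AB.
Rh cross +/- × +/- → 3/4 Rh+, 1/4 Rh-; so P(type AB, Rh-negative) = 1/4 × 1/4 = 1/16 per child.
P(none) = (15/16)^4 = 50625/65536; P(at least one) = 1 − 50625/65536 = 14911/65536.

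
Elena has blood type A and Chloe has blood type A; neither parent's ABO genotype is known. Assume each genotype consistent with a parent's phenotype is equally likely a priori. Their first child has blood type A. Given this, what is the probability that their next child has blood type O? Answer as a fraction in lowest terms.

1/20

Possible genotypes: Elena ∈ {AA, AO}; Chloe ∈ {AA, AO}.
Weight each parental genotype pair by prior × P(type-A child):
  AA × AA: posterior weight 4/15; P(next child type O) = 0.
  AA × AO: posterior weight 4/15; P(next child type O) = 0.
  AO × AA: posterior weight 4/15; P(next child type O) = 0.
  AO × AO: posterior weight 1/5; P(next child type O) = 1/4.
Weighted sum = 1/20.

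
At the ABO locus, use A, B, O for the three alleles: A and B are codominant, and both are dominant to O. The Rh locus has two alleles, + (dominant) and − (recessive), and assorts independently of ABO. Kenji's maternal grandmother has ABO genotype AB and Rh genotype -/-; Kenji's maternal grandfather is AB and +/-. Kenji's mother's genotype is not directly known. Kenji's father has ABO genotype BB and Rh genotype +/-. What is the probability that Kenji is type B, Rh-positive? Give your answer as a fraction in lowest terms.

Kenji's mother's ABO genotype from AB × AB: 1/4 AA, 1/2 AB, 1/4 BB.
Crossing each possibility with the father BB and summing P(type B): 1/4·0 + 1/2·1/2 + 1/4·1 = 1/2.
Similarly for Rh via the mother's Rh distribution: P(Rh+) = 5/8.
Independent loci: 1/2 × 5/8 = 5/16.

5/16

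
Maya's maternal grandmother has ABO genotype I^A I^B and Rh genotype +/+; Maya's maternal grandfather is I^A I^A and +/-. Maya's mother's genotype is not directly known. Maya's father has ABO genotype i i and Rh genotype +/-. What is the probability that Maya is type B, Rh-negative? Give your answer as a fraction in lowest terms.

1/32

Maya's mother's ABO genotype from I^A I^B × I^A I^A: 1/2 I^A I^A, 1/2 I^A I^B.
Crossing each possibility with the father i i and summing P(type B): 1/2·0 + 1/2·1/2 = 1/4.
Similarly for Rh via the mother's Rh distribution: P(Rh-) = 1/8.
Independent loci: 1/4 × 1/8 = 1/32.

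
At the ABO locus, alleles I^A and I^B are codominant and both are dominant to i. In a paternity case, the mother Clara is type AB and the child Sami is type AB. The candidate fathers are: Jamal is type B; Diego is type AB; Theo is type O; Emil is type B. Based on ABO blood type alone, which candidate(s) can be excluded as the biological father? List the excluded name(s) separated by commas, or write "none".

Theo

A candidate is excluded only if no genotype consistent with his phenotype could produce a type AB child with a type AB mother.
Theo (type O): no genotype consistent with that phenotype can produce a type-AB child with a type-AB mother.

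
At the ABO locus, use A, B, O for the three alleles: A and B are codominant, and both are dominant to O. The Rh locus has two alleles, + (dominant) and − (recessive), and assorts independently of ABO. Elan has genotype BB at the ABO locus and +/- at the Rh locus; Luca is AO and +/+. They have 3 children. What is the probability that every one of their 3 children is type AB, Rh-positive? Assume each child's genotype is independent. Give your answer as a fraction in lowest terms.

ABO cross BB × AO → 1/2 B, 1/2 AB.
Rh cross +/- × +/+ → 1 Rh+; so P(type AB, Rh-positive) = 1/2 × 1 = 1/2 per child.
All 3 independent: (1/2)^3 = 1/8.

1/8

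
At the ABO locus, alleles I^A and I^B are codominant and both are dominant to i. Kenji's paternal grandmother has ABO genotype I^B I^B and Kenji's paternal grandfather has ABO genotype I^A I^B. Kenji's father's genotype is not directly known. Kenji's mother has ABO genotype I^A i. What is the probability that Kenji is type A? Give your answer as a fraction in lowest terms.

Kenji's father's ABO genotype from I^B I^B × I^A I^B: 1/2 I^A I^B, 1/2 I^B I^B.
Crossing each possibility with the mother I^A i and summing P(type A): 1/2·1/2 + 1/2·0 = 1/4.

1/4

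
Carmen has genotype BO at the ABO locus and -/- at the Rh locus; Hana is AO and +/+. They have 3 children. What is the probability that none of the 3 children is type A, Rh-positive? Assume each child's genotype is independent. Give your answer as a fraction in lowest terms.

27/64

ABO cross BO × AO → 1/4 O, 1/4 A, 1/4 B, 1/4 AB.
Rh cross -/- × +/+ → 1 Rh+; so P(type A, Rh-positive) = 1/4 × 1 = 1/4 per child.
P(not type A, Rh-positive) = 3/4 for one child; (3/4)^3 = 27/64.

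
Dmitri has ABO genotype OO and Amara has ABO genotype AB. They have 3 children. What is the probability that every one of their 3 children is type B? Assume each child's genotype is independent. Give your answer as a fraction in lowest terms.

1/8

ABO cross OO × AB → 1/2 A, 1/2 B.
So P(type B) = 1/2 per child.
All 3 independent: (1/2)^3 = 1/8.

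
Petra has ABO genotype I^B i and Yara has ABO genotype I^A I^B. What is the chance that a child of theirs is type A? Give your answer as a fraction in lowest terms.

1/4

ABO cross I^B i × I^A I^B → offspring phenotypes: 1/4 A, 1/2 B, 1/4 AB.
So P(type A) = 1/4.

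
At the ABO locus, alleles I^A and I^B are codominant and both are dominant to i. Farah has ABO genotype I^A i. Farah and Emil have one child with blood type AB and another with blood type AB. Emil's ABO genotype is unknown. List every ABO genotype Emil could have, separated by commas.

For each candidate genotype of Emil, check whether crossing it with I^A i can produce every observed child phenotype.
  I^A I^A → possible child types {A} ✗
  I^A I^B → possible child types {A, B, AB} ✓
  I^A i → possible child types {O, A} ✗
  I^B I^B → possible child types {B, AB} ✓
  I^B i → possible child types {O, A, B, AB} ✓
  i i → possible child types {O, A} ✗

I^A I^B, I^B I^B, I^B i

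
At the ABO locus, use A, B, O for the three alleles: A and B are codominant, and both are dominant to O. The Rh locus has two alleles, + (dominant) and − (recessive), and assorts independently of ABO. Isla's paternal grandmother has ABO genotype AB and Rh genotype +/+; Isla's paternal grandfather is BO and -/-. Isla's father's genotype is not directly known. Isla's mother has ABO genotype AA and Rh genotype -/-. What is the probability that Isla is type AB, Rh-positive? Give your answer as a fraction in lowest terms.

1/4

Isla's father's ABO genotype from AB × BO: 1/4 AB, 1/4 AO, 1/4 BB, 1/4 BO.
Crossing each possibility with the mother AA and summing P(type AB): 1/4·1/2 + 1/4·0 + 1/4·1 + 1/4·1/2 = 1/2.
Similarly for Rh via the father's Rh distribution: P(Rh+) = 1/2.
Independent loci: 1/2 × 1/2 = 1/4.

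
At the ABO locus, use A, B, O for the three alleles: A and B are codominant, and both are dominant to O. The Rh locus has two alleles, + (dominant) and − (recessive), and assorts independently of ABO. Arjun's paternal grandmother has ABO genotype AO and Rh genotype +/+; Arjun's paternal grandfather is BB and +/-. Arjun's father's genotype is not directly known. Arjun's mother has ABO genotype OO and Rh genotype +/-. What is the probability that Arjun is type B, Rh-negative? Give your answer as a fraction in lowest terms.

1/16

Arjun's father's ABO genotype from AO × BB: 1/2 AB, 1/2 BO.
Crossing each possibility with the mother OO and summing P(type B): 1/2·1/2 + 1/2·1/2 = 1/2.
Similarly for Rh via the father's Rh distribution: P(Rh-) = 1/8.
Independent loci: 1/2 × 1/8 = 1/16.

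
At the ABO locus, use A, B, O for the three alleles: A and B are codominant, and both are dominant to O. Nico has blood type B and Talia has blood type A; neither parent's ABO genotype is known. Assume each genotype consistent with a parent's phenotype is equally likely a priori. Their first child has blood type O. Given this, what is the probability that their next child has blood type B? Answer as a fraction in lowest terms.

Possible genotypes: Nico ∈ {BB, BO}; Talia ∈ {AA, AO}.
Weight each parental genotype pair by prior × P(type-O child):
  BO × AO: posterior weight 1; P(next child type B) = 1/4.
Weighted sum = 1/4.

1/4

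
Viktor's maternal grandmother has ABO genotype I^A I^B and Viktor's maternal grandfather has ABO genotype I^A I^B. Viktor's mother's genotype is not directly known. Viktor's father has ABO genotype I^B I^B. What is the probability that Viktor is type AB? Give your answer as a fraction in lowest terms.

Viktor's mother's ABO genotype from I^A I^B × I^A I^B: 1/4 I^A I^A, 1/2 I^A I^B, 1/4 I^B I^B.
Crossing each possibility with the father I^B I^B and summing P(type AB): 1/4·1 + 1/2·1/2 + 1/4·0 = 1/2.

1/2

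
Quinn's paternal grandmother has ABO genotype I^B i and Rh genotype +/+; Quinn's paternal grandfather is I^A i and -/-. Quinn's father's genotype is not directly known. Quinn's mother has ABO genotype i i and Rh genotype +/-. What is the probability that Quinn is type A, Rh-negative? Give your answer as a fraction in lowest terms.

1/16

Quinn's father's ABO genotype from I^B i × I^A i: 1/4 I^A I^B, 1/4 I^A i, 1/4 I^B i, 1/4 i i.
Crossing each possibility with the mother i i and summing P(type A): 1/4·1/2 + 1/4·1/2 + 1/4·0 + 1/4·0 = 1/4.
Similarly for Rh via the father's Rh distribution: P(Rh-) = 1/4.
Independent loci: 1/4 × 1/4 = 1/16.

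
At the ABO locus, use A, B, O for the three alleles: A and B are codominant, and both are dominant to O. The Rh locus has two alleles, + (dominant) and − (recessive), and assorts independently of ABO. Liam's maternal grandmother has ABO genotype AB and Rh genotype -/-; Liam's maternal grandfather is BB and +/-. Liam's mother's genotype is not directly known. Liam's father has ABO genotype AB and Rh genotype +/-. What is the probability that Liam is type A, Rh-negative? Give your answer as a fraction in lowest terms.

Liam's mother's ABO genotype from AB × BB: 1/2 AB, 1/2 BB.
Crossing each possibility with the father AB and summing P(type A): 1/2·1/4 + 1/2·0 = 1/8.
Similarly for Rh via the mother's Rh distribution: P(Rh-) = 3/8.
Independent loci: 1/8 × 3/8 = 3/64.

3/64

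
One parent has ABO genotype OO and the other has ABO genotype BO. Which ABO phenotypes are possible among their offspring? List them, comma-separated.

Gametes from OO × BO give offspring ABO genotypes BO, OO, i.e. phenotypes O, B.

O, B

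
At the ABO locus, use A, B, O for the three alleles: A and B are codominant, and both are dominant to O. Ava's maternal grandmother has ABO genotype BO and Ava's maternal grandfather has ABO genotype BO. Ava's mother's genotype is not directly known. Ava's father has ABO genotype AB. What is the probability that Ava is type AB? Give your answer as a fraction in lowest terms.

Ava's mother's ABO genotype from BO × BO: 1/4 BB, 1/2 BO, 1/4 OO.
Crossing each possibility with the father AB and summing P(type AB): 1/4·1/2 + 1/2·1/4 + 1/4·0 = 1/4.

1/4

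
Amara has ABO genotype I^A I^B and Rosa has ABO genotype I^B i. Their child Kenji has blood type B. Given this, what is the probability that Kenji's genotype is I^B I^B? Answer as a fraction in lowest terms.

Cross I^A I^B × I^B i → 1/4 I^A I^B, 1/4 I^A i, 1/4 I^B I^B, 1/4 I^B i.
Type-B genotypes among offspring: I^B I^B (1/4), I^B i (1/4); total 1/2.
P(I^B I^B | type B) = (1/4) / (1/2) = 1/2.

1/2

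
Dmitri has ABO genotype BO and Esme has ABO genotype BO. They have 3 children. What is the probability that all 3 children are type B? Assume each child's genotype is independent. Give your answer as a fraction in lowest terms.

ABO cross BO × BO → 1/4 O, 3/4 B.
So P(type B) = 3/4 per child.
All 3 independent: (3/4)^3 = 27/64.

27/64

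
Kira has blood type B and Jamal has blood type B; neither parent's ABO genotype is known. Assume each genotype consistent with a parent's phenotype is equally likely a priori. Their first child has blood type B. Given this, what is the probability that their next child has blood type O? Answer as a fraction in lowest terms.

1/20

Possible genotypes: Kira ∈ {BB, BO}; Jamal ∈ {BB, BO}.
Weight each parental genotype pair by prior × P(type-B child):
  BB × BB: posterior weight 4/15; P(next child type O) = 0.
  BB × BO: posterior weight 4/15; P(next child type O) = 0.
  BO × BB: posterior weight 4/15; P(next child type O) = 0.
  BO × BO: posterior weight 1/5; P(next child type O) = 1/4.
Weighted sum = 1/20.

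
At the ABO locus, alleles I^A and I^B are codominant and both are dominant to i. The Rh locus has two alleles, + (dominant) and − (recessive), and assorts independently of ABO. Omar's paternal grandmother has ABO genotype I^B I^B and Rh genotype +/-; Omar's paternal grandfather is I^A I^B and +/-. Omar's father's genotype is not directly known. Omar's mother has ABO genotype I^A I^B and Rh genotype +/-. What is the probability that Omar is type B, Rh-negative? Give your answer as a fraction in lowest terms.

Omar's father's ABO genotype from I^B I^B × I^A I^B: 1/2 I^A I^B, 1/2 I^B I^B.
Crossing each possibility with the mother I^A I^B and summing P(type B): 1/2·1/4 + 1/2·1/2 = 3/8.
Similarly for Rh via the father's Rh distribution: P(Rh-) = 1/4.
Independent loci: 3/8 × 1/4 = 3/32.

3/32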